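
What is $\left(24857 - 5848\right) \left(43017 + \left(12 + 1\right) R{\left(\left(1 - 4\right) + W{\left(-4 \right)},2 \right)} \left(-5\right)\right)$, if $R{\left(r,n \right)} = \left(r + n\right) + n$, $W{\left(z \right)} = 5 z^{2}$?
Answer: $717627768$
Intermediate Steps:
$R{\left(r,n \right)} = r + 2 n$ ($R{\left(r,n \right)} = \left(n + r\right) + n = r + 2 n$)
$\left(24857 - 5848\right) \left(43017 + \left(12 + 1\right) R{\left(\left(1 - 4\right) + W{\left(-4 \right)},2 \right)} \left(-5\right)\right) = \left(24857 - 5848\right) \left(43017 + \left(12 + 1\right) \left(\left(\left(1 - 4\right) + 5 \left(-4\right)^{2}\right) + 2 \cdot 2\right) \left(-5\right)\right) = 19009 \left(43017 + 13 \left(\left(-3 + 5 \cdot 16\right) + 4\right) \left(-5\right)\right) = 19009 \left(43017 + 13 \left(\left(-3 + 80\right) + 4\right) \left(-5\right)\right) = 19009 \left(43017 + 13 \left(77 + 4\right) \left(-5\right)\right) = 19009 \left(43017 + 13 \cdot 81 \left(-5\right)\right) = 19009 \left(43017 + 1053 \left(-5\right)\right) = 19009 \left(43017 - 5265\right) = 19009 \cdot 37752 = 717627768$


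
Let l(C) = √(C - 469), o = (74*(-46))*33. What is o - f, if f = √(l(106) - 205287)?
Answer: -112332 - √(-205287 + 11*I*√3) ≈ -1.1233e+5 - 453.09*I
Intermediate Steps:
o = -112332 (o = -3404*33 = -112332)
l(C) = √(-469 + C)
f = √(-205287 + 11*I*√3) (f = √(√(-469 + 106) - 205287) = √(√(-363) - 205287) = √(11*I*√3 - 205287) = √(-205287 + 11*I*√3) ≈ 0.021 + 453.09*I)
o - f = -112332 - √(-205287 + 11*I*√3)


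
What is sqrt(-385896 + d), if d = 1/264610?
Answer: I*sqrt(27019840591316990)/264610 ≈ 621.21*I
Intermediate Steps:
d = 1/264610 ≈ 3.7791e-6
sqrt(-385896 + d) = sqrt(-385896 + 1/264610) = sqrt(-102111940559/264610) = I*sqrt(27019840591316990)/264610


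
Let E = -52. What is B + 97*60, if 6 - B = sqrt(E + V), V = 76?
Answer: 5826 - 2*sqrt(6) ≈ 5821.1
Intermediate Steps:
B = 6 - 2*sqrt(6) (B = 6 - sqrt(-52 + 76) = 6 - sqrt(24) = 6 - 2*sqrt(6) ≈ 1.1010)
B + 97*60 = (6 - 2*sqrt(6)) + 97*60 = (6 - 2*sqrt(6)) + 5820 = 5826 - 2*sqrt(6)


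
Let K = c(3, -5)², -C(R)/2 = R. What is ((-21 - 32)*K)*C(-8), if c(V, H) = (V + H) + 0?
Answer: -3392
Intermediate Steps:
C(R) = -2*R
c(V, H) = H + V (c(V, H) = (H + V) + 0 = H + V)
K = 4 (K = (-5 + 3)² = (-2)² = 4)
((-21 - 32)*K)*C(-8) = ((-21 - 32)*4)*(-2*(-8)) = -53*4*16 = -212*16 = -3392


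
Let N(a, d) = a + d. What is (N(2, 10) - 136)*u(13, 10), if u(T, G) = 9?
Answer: -1116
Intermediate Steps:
(N(2, 10) - 136)*u(13, 10) = ((2 + 10) - 136)*9 = (12 - 136)*9 = -124*9 = -1116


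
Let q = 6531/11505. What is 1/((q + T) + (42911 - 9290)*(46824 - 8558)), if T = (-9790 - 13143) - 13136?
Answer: 3835/4933747125872 ≈ 7.7730e-10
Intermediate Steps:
T = -36069 (T = -22933 - 13136 = -36069)
q = 2177/3835 (q = 6531*(1/11505) = 2177/3835 ≈ 0.56767)
1/((q + T) + (42911 - 9290)*(46824 - 8558)) = 1/((2177/3835 - 36069) + (42911 - 9290)*(46824 - 8558)) = 1/(-138322438/3835 + 33621*38266) = 1/(-138322438/3835 + 1286541186) = 1/(4933747125872/3835) = 3835/4933747125872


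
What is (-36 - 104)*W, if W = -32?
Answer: 4480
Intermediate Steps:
(-36 - 104)*W = (-36 - 104)*(-32) = -140*(-32) = 4480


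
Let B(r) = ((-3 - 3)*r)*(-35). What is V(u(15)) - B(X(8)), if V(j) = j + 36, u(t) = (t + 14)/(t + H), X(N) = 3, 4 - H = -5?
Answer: -14227/24 ≈ -592.79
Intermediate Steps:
H = 9 (H = 4 - 1*(-5) = 4 + 5 = 9)
u(t) = (14 + t)/(9 + t) (u(t) = (t + 14)/(t + 9) = (14 + t)/(9 + t))
B(r) = 210*r (B(r) = -6*r*(-35) = 210*r)
V(j) = 36 + j
V(u(15)) - B(X(8)) = (36 + (14 + 15)/(9 + 15)) - 210*3 = (36 + 29/24) - 1*630 = (36 + (1/24)*29) - 630 = (36 + 29/24) - 630 = 893/24 - 630 = -14227/24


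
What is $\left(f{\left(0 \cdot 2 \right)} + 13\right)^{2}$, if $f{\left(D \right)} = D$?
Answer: $169$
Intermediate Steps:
$\left(f{\left(0 \cdot 2 \right)} + 13\right)^{2} = \left(0 \cdot 2 + 13\right)^{2} = \left(0 + 13\right)^{2} = 13^{2} = 169$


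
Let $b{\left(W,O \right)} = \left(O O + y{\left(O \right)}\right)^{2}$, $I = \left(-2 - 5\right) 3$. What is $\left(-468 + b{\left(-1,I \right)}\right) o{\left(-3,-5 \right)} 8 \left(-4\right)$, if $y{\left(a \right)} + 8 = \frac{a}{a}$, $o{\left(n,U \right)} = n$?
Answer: $18037248$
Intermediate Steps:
$y{\left(a \right)} = -7$ ($y{\left(a \right)} = -8 + \frac{a}{a} = -8 + 1 = -7$)
$I = -21$ ($I = \left(-7\right) 3 = -21$)
$b{\left(W,O \right)} = \left(-7 + O^{2}\right)^{2}$ ($b{\left(W,O \right)} = \left(O O - 7\right)^{2} = \left(O^{2} - 7\right)^{2} = \left(-7 + O^{2}\right)^{2}$)
$\left(-468 + b{\left(-1,I \right)}\right) o{\left(-3,-5 \right)} 8 \left(-4\right) = \left(-468 + \left(-7 + \left(-21\right)^{2}\right)^{2}\right) \left(-3\right) 8 \left(-4\right) = \left(-468 + \left(-7 + 441\right)^{2}\right) \left(\left(-24\right) \left(-4\right)\right) = \left(-468 + 434^{2}\right) 96 = \left(-468 + 188356\right) 96 = 187888 \cdot 96 = 18037248$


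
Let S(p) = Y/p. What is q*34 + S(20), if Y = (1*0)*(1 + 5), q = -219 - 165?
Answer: -13056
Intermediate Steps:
q = -384
Y = 0 (Y = 0*6 = 0)
S(p) = 0 (S(p) = 0/p = 0)
q*34 + S(20) = -384*34 + 0 = -13056 + 0 = -13056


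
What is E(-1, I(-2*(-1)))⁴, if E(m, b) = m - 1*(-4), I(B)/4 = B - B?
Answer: 81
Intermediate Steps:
I(B) = 0 (I(B) = 4*(B - B) = 4*0 = 0)
E(m, b) = 4 + m (E(m, b) = m + 4 = 4 + m)
E(-1, I(-2*(-1)))⁴ = (4 - 1)⁴ = 3⁴ = 81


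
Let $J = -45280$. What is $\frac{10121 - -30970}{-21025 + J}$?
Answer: $- \frac{41091}{66305} \approx -0.61973$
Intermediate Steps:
$\frac{10121 - -30970}{-21025 + J} = \frac{10121 - -30970}{-21025 - 45280} = \frac{10121 + 30970}{-66305} = 41091 \left(- \frac{1}{66305}\right) = - \frac{41091}{66305}$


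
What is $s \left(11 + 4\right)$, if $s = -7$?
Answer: $-105$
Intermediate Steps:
$s \left(11 + 4\right) = - 7 \left(11 + 4\right) = \left(-7\right) 15 = -105$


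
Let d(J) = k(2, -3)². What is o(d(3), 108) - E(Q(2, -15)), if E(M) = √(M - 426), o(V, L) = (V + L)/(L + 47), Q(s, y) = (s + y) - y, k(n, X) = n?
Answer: 112/155 - 2*I*√106 ≈ 0.72258 - 20.591*I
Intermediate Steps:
d(J) = 4 (d(J) = 2² = 4)
Q(s, y) = s
o(V, L) = (L + V)/(47 + L)
E(M) = √(-426 + M)
o(d(3), 108) - E(Q(2, -15)) = (108 + 4)/(47 + 108) - √(-426 + 2) = 112/155 - √(-424) = (1/155)*112 - 2*I*√106 = 112/155 - 2*I*√106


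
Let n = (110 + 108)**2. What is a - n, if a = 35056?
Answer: -12468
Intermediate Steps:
n = 47524 (n = 218**2 = 47524)
a - n = 35056 - 1*47524 = 35056 - 47524 = -12468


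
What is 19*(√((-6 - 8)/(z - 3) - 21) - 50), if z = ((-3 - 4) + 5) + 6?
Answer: -950 + 19*I*√35 ≈ -950.0 + 112.41*I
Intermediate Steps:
z = 4 (z = (-7 + 5) + 6 = -2 + 6 = 4)
19*(√((-6 - 8)/(z - 3) - 21) - 50) = 19*(√((-6 - 8)/(4 - 3) - 21) - 50) = 19*(√(-14/1 - 21) - 50) = 19*(√(-14*1 - 21) - 50) = 19*(√(-14 - 21) - 50) = 19*(√(-35) - 50) = 19*(I*√35 - 50) = 19*(-50 + I*√35) = -950 + 19*I*√35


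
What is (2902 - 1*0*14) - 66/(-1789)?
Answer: 5191744/1789 ≈ 2902.0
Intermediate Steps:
(2902 - 1*0*14) - 66/(-1789) = (2902 + 0*14) - 66*(-1/1789) = (2902 + 0) + 66/1789 = 2902 + 66/1789 = 5191744/1789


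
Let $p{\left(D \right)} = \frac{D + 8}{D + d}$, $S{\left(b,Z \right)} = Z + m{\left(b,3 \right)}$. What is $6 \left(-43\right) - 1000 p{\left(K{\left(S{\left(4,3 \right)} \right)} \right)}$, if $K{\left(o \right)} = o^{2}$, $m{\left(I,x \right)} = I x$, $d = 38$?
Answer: $- \frac{300854}{263} \approx -1143.9$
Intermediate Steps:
$S{\left(b,Z \right)} = Z + 3 b$ ($S{\left(b,Z \right)} = Z + b 3 = Z + 3 b$)
$p{\left(D \right)} = \frac{8 + D}{38 + D}$ ($p{\left(D \right)} = \frac{D + 8}{D + 38} = \frac{8 + D}{38 + D}$)
$6 \left(-43\right) - 1000 p{\left(K{\left(S{\left(4,3 \right)} \right)} \right)} = 6 \left(-43\right) - 1000 \frac{8 + \left(3 + 3 \cdot 4\right)^{2}}{38 + \left(3 + 3 \cdot 4\right)^{2}} = -258 - 1000 \frac{8 + \left(3 + 12\right)^{2}}{38 + \left(3 + 12\right)^{2}} = -258 - 1000 \frac{8 + 15^{2}}{38 + 15^{2}} = -258 - 1000 \frac{8 + 225}{38 + 225} = -258 - 1000 \cdot \frac{1}{263} \cdot 233 = -258 - \frac{233000}{263} = - \frac{300854}{263}$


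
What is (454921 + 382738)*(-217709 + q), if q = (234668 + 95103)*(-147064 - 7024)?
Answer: -42564780600465063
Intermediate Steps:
q = -50813753848 (q = 329771*(-154088) = -50813753848)
(454921 + 382738)*(-217709 + q) = (454921 + 382738)*(-217709 - 50813753848) = 837659*(-50813971557) = -42564780600465063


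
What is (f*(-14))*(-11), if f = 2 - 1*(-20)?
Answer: 3388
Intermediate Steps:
f = 22 (f = 2 + 20 = 22)
(f*(-14))*(-11) = (22*(-14))*(-11) = -308*(-11) = 3388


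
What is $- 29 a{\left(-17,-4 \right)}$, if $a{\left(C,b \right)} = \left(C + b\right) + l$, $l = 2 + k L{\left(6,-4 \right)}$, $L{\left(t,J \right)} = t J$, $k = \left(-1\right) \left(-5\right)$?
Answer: $4031$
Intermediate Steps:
$k = 5$
$L{\left(t,J \right)} = J t$
$l = -118$ ($l = 2 + 5 \left(\left(-4\right) 6\right) = 2 + 5 \left(-24\right) = 2 - 120 = -118$)
$a{\left(C,b \right)} = -118 + C + b$ ($a{\left(C,b \right)} = \left(C + b\right) - 118 = -118 + C + b$)
$- 29 a{\left(-17,-4 \right)} = - 29 \left(-118 - 17 - 4\right) = \left(-29\right) \left(-139\right) = 4031$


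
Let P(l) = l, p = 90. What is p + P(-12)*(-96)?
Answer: 1242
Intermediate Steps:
p + P(-12)*(-96) = 90 - 12*(-96) = 90 + 1152 = 1242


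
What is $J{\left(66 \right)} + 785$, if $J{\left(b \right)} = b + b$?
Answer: $917$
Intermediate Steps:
$J{\left(b \right)} = 2 b$
$J{\left(66 \right)} + 785 = 2 \cdot 66 + 785 = 132 + 785 = 917$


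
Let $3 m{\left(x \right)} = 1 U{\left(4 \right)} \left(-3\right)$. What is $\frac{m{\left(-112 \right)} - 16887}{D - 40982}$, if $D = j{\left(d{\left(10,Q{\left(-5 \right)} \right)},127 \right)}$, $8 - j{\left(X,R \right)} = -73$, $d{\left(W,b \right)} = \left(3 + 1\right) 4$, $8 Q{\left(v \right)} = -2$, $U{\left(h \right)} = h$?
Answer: $\frac{2413}{5843} \approx 0.41297$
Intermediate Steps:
$Q{\left(v \right)} = - \frac{1}{4}$ ($Q{\left(v \right)} = \frac{1}{8} \left(-2\right) = - \frac{1}{4}$)
$d{\left(W,b \right)} = 16$ ($d{\left(W,b \right)} = 4 \cdot 4 = 16$)
$j{\left(X,R \right)} = 81$ ($j{\left(X,R \right)} = 8 - -73 = 8 + 73 = 81$)
$m{\left(x \right)} = -4$ ($m{\left(x \right)} = \frac{1 \cdot 4 \left(-3\right)}{3} = \frac{4 \left(-3\right)}{3} = \frac{1}{3} \left(-12\right) = -4$)
$D = 81$
$\frac{m{\left(-112 \right)} - 16887}{D - 40982} = \frac{-4 - 16887}{81 - 40982} = - \frac{16891}{-40901} = \left(-16891\right) \left(- \frac{1}{40901}\right) = \frac{2413}{5843}$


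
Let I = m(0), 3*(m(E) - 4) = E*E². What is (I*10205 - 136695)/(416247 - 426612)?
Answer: 19175/2073 ≈ 9.2499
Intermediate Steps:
m(E) = 4 + E³/3 (m(E) = 4 + (E*E²)/3 = 4 + E³/3)
I = 4 (I = 4 + (⅓)*0³ = 4 + (⅓)*0 = 4 + 0 = 4)
(I*10205 - 136695)/(416247 - 426612) = (4*10205 - 136695)/(416247 - 426612) = (40820 - 136695)/(-10365) = -95875*(-1/10365) = 19175/2073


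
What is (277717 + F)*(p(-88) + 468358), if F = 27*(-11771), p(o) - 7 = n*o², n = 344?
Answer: -125605270100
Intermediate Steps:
p(o) = 7 + 344*o²
F = -317817
(277717 + F)*(p(-88) + 468358) = (277717 - 317817)*((7 + 344*(-88)²) + 468358) = -40100*((7 + 344*7744) + 468358) = -40100*((7 + 2663936) + 468358) = -40100*(2663943 + 468358) = -40100*3132301 = -125605270100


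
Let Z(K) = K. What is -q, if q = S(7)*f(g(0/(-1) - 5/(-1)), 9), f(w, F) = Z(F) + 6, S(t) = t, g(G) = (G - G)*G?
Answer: -105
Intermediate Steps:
g(G) = 0 (g(G) = 0*G = 0)
f(w, F) = 6 + F (f(w, F) = F + 6 = 6 + F)
q = 105 (q = 7*(6 + 9) = 7*15 = 105)
-q = -1*105 = -105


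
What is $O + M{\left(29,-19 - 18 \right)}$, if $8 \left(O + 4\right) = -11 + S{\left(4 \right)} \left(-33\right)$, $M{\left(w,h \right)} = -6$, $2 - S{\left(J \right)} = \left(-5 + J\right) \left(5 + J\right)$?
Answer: $- \frac{227}{4} \approx -56.75$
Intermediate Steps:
$S{\left(J \right)} = 2 - \left(-5 + J\right) \left(5 + J\right)$
$O = - \frac{203}{4}$ ($O = -4 + \frac{-11 + \left(27 - 4^{2}\right) \left(-33\right)}{8} = -4 + \frac{-11 + \left(27 - 16\right) \left(-33\right)}{8} = -4 + \frac{-11 + 11 \left(-33\right)}{8} = -4 + \frac{-11 - 363}{8} = -4 + \frac{1}{8} \left(-374\right) = -4 - \frac{187}{4} = - \frac{203}{4} \approx -50.75$)
$O + M{\left(29,-19 - 18 \right)} = - \frac{203}{4} - 6 = - \frac{227}{4}$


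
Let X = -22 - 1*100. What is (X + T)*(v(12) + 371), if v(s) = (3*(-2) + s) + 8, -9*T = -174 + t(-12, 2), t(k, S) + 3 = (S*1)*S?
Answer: -356125/9 ≈ -39569.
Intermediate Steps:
t(k, S) = -3 + S**2 (t(k, S) = -3 + (S*1)*S = -3 + S*S = -3 + S**2)
X = -122 (X = -22 - 100 = -122)
T = 173/9 (T = -(-174 + (-3 + 2**2))/9 = -(-174 + (-3 + 4))/9 = -(-174 + 1)/9 = -1/9*(-173) = 173/9 ≈ 19.222)
v(s) = 2 + s (v(s) = (-6 + s) + 8 = 2 + s)
(X + T)*(v(12) + 371) = (-122 + 173/9)*((2 + 12) + 371) = -925*(14 + 371)/9 = -925/9*385 = -356125/9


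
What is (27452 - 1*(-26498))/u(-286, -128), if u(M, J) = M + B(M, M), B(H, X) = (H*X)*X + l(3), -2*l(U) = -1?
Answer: -107900/46787883 ≈ -0.0023062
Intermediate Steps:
l(U) = ½ (l(U) = -½*(-1) = ½)
B(H, X) = ½ + H*X² (B(H, X) = (H*X)*X + ½ = H*X² + ½ = ½ + H*X²)
u(M, J) = ½ + M + M³ (u(M, J) = M + (½ + M*M²) = M + (½ + M³) = ½ + M + M³)
(27452 - 1*(-26498))/u(-286, -128) = (27452 - 1*(-26498))/(½ - 286 + (-286)³) = (27452 + 26498)/(½ - 286 - 23393656) = 53950/(-46787883/2) = 53950*(-2/46787883) = -107900/46787883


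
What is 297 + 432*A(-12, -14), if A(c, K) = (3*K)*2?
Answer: -35991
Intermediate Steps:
A(c, K) = 6*K
297 + 432*A(-12, -14) = 297 + 432*(6*(-14)) = 297 + 432*(-84) = 297 - 36288 = -35991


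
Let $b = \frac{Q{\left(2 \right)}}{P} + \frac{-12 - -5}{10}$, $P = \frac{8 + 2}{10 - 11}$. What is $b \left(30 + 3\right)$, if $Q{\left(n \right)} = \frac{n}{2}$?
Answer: $- \frac{132}{5} \approx -26.4$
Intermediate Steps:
$Q{\left(n \right)} = \frac{n}{2}$ ($Q{\left(n \right)} = n \frac{1}{2} = \frac{n}{2}$)
$P = -10$ ($P = \frac{10}{-1} = 10 \left(-1\right) = -10$)
$b = - \frac{4}{5}$ ($b = \frac{\frac{1}{2} \cdot 2}{-10} + \frac{-12 - -5}{10} = 1 \left(- \frac{1}{10}\right) + \left(-12 + 5\right) \frac{1}{10} = - \frac{1}{10} - \frac{7}{10} = - \frac{4}{5} \approx -0.8$)
$b \left(30 + 3\right) = - \frac{4 \left(30 + 3\right)}{5} = \left(- \frac{4}{5}\right) 33 = - \frac{132}{5}$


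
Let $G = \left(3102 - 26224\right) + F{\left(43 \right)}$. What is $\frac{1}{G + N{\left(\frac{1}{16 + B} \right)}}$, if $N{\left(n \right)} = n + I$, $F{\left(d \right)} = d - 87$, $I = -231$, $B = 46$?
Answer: $- \frac{62}{1450613} \approx -4.2741 \cdot 10^{-5}$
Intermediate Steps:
$F{\left(d \right)} = -87 + d$ ($F{\left(d \right)} = d - 87 = -87 + d$)
$G = -23166$ ($G = \left(3102 - 26224\right) + \left(-87 + 43\right) = -23122 - 44 = -23166$)
$N{\left(n \right)} = -231 + n$ ($N{\left(n \right)} = n - 231 = -231 + n$)
$\frac{1}{G + N{\left(\frac{1}{16 + B} \right)}} = \frac{1}{-23166 - \left(231 - \frac{1}{16 + 46}\right)} = \frac{1}{-23166 - \left(231 - \frac{1}{62}\right)} = \frac{1}{-23166 + \left(-231 + \frac{1}{62}\right)} = \frac{1}{-23166 - \frac{14321}{62}} = \frac{1}{- \frac{1450613}{62}} = - \frac{62}{1450613}$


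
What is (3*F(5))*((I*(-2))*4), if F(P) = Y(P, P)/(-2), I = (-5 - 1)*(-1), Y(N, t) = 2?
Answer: 144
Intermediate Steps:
I = 6 (I = -6*(-1) = 6)
F(P) = -1 (F(P) = 2/(-2) = 2*(-½) = -1)
(3*F(5))*((I*(-2))*4) = (3*(-1))*((6*(-2))*4) = -(-36)*4 = -3*(-48) = 144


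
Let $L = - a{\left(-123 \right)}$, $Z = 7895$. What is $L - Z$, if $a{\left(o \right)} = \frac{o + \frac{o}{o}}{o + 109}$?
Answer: $- \frac{55326}{7} \approx -7903.7$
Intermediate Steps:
$a{\left(o \right)} = \frac{1 + o}{109 + o}$ ($a{\left(o \right)} = \frac{o + 1}{109 + o} = \frac{1 + o}{109 + o}$)
$L = - \frac{61}{7}$ ($L = - \frac{1 - 123}{109 - 123} = - \frac{-122}{-14} = - \frac{\left(-1\right) \left(-122\right)}{14} = \left(-1\right) \frac{61}{7} = - \frac{61}{7} \approx -8.7143$)
$L - Z = - \frac{61}{7} - 7895 = - \frac{55326}{7}$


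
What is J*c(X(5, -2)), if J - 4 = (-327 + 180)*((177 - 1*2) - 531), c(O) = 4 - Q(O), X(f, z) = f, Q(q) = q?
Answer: -52336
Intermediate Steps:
c(O) = 4 - O
J = 52336 (J = 4 + (-327 + 180)*((177 - 1*2) - 531) = 4 - 147*((177 - 2) - 531) = 4 - 147*(175 - 531) = 4 - 147*(-356) = 4 + 52332 = 52336)
J*c(X(5, -2)) = 52336*(4 - 1*5) = 52336*(4 - 5) = 52336*(-1) = -52336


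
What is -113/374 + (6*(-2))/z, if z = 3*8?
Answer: -150/187 ≈ -0.80214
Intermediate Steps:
z = 24
-113/374 + (6*(-2))/z = -113/374 + (6*(-2))/24 = -113*1/374 - 12*1/24 = -113/374 - ½ = -150/187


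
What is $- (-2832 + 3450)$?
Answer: $-618$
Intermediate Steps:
$- (-2832 + 3450) = \left(-1\right) 618 = -618$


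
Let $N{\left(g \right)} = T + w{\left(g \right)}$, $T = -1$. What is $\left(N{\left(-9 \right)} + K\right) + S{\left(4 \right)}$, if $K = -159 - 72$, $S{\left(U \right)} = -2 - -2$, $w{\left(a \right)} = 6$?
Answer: $-226$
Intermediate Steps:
$S{\left(U \right)} = 0$ ($S{\left(U \right)} = -2 + 2 = 0$)
$K = -231$
$N{\left(g \right)} = 5$ ($N{\left(g \right)} = -1 + 6 = 5$)
$\left(N{\left(-9 \right)} + K\right) + S{\left(4 \right)} = \left(5 - 231\right) + 0 = -226 + 0 = -226$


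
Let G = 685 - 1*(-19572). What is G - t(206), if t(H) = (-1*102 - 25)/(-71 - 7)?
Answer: 1579919/78 ≈ 20255.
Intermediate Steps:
t(H) = 127/78 (t(H) = (-102 - 25)/(-78) = -127*(-1/78) = 127/78)
G = 20257 (G = 685 + 19572 = 20257)
G - t(206) = 20257 - 1*127/78 = 20257 - 127/78 = 1579919/78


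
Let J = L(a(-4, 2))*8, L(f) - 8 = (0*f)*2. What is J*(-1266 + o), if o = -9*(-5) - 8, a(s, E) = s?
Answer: -78656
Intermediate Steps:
o = 37 (o = 45 - 8 = 37)
L(f) = 8 (L(f) = 8 + (0*f)*2 = 8 + 0*2 = 8 + 0 = 8)
J = 64 (J = 8*8 = 64)
J*(-1266 + o) = 64*(-1266 + 37) = 64*(-1229) = -78656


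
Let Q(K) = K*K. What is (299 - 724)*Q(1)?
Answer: -425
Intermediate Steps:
Q(K) = K²
(299 - 724)*Q(1) = (299 - 724)*1² = -425*1 = -425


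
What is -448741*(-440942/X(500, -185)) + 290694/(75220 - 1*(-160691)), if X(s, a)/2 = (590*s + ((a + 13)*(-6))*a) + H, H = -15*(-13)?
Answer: 7779912709052957/8199873175 ≈ 9.4878e+5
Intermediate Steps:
H = 195
X(s, a) = 390 + 1180*s + 2*a*(-78 - 6*a) (X(s, a) = 2*((590*s + ((a + 13)*(-6))*a) + 195) = 2*((590*s + ((13 + a)*(-6))*a) + 195) = 2*((590*s + (-78 - 6*a)*a) + 195) = 2*((590*s + a*(-78 - 6*a)) + 195) = 2*(195 + 590*s + a*(-78 - 6*a)) = 390 + 1180*s + 2*a*(-78 - 6*a))
-448741*(-440942/X(500, -185)) + 290694/(75220 - 1*(-160691)) = -448741*(-440942/(390 - 156*(-185) - 12*(-185)**2 + 1180*500)) + 290694/(75220 - 1*(-160691)) = -448741*(-440942/(390 + 28860 - 12*34225 + 590000)) + 290694/(75220 + 160691) = -448741*(-440942/(390 + 28860 - 410700 + 590000)) + 290694/235911 = -448741/(208550*(-1/440942)) + 290694*(1/235911) = -448741/(-104275/220471) + 96898/78637 = -448741*(-220471/104275) + 96898/78637 = 98934377011/104275 + 96898/78637 = 7779912709052957/8199873175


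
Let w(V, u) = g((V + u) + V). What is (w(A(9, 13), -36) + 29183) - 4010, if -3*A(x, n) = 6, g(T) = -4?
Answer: 25169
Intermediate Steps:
A(x, n) = -2 (A(x, n) = -⅓*6 = -2)
w(V, u) = -4
(w(A(9, 13), -36) + 29183) - 4010 = (-4 + 29183) - 4010 = 29179 - 4010 = 25169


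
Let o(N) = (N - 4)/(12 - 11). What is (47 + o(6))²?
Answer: 2401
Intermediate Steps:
o(N) = -4 + N (o(N) = (-4 + N)/1 = (-4 + N)*1 = -4 + N)
(47 + o(6))² = (47 + (-4 + 6))² = (47 + 2)² = 49² = 2401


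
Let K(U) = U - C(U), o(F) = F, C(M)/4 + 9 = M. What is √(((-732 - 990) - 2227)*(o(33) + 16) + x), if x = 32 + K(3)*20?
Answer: I*√192929 ≈ 439.24*I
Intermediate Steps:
C(M) = -36 + 4*M
K(U) = 36 - 3*U (K(U) = U - (-36 + 4*U) = U + (36 - 4*U) = 36 - 3*U)
x = 572 (x = 32 + (36 - 3*3)*20 = 32 + (36 - 9)*20 = 32 + 27*20 = 32 + 540 = 572)
√(((-732 - 990) - 2227)*(o(33) + 16) + x) = √(((-732 - 990) - 2227)*(33 + 16) + 572) = √((-1722 - 2227)*49 + 572) = √(-3949*49 + 572) = √(-193501 + 572) = √(-192929) = I*√192929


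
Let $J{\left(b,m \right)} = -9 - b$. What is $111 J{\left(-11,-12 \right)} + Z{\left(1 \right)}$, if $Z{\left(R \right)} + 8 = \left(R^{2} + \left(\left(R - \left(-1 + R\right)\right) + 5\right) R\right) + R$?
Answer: $222$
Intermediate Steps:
$Z{\left(R \right)} = -8 + R^{2} + 7 R$ ($Z{\left(R \right)} = -8 + \left(\left(R^{2} + \left(\left(R - \left(-1 + R\right)\right) + 5\right) R\right) + R\right) = -8 + \left(\left(R^{2} + \left(1 + 5\right) R\right) + R\right) = -8 + \left(\left(R^{2} + 6 R\right) + R\right) = -8 + \left(R^{2} + 7 R\right) = -8 + R^{2} + 7 R$)
$111 J{\left(-11,-12 \right)} + Z{\left(1 \right)} = 111 \left(-9 - -11\right) + \left(-8 + 1^{2} + 7 \cdot 1\right) = 111 \left(-9 + 11\right) + \left(-8 + 1 + 7\right) = 111 \cdot 2 + 0 = 222 + 0 = 222$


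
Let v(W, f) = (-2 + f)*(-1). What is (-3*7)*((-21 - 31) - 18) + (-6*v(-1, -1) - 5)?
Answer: 1447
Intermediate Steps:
v(W, f) = 2 - f
(-3*7)*((-21 - 31) - 18) + (-6*v(-1, -1) - 5) = (-3*7)*((-21 - 31) - 18) + (-6*(2 - 1*(-1)) - 5) = -21*(-52 - 18) + (-6*(2 + 1) - 5) = -21*(-70) + (-6*3 - 5) = 1470 + (-18 - 5) = 1470 - 23 = 1447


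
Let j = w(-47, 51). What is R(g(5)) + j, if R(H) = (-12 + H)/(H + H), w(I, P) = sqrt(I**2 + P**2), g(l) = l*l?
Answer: 13/50 + sqrt(4810) ≈ 69.614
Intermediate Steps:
g(l) = l**2
R(H) = (-12 + H)/(2*H) (R(H) = (-12 + H)/((2*H)) = (-12 + H)*(1/(2*H)) = (-12 + H)/(2*H))
j = sqrt(4810) (j = sqrt((-47)**2 + 51**2) = sqrt(2209 + 2601) = sqrt(4810) ≈ 69.354)
R(g(5)) + j = (-12 + 5**2)/(2*(5**2)) + sqrt(4810) = (1/2)*(-12 + 25)/25 + sqrt(4810) = (1/2)*(1/25)*13 + sqrt(4810) = 13/50 + sqrt(4810)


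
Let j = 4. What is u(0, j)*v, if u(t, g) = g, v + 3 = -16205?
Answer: -64832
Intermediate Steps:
v = -16208 (v = -3 - 16205 = -16208)
u(0, j)*v = 4*(-16208) = -64832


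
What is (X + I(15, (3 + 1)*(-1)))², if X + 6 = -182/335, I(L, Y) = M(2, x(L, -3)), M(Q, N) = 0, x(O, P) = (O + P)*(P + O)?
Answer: 4804864/112225 ≈ 42.815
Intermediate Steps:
x(O, P) = (O + P)² (x(O, P) = (O + P)*(O + P) = (O + P)²)
I(L, Y) = 0
X = -2192/335 (X = -6 - 182/335 = -2192/335 ≈ -6.5433)
(X + I(15, (3 + 1)*(-1)))² = (-2192/335 + 0)² = (-2192/335)² = 4804864/112225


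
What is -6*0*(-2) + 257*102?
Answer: 26214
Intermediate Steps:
-6*0*(-2) + 257*102 = 0*(-2) + 26214 = 0 + 26214 = 26214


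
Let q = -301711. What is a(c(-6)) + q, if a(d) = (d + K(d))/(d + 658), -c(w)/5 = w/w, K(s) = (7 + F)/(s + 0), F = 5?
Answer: -985086452/3265 ≈ -3.0171e+5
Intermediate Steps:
K(s) = 12/s (K(s) = (7 + 5)/(s + 0) = 12/s)
c(w) = -5 (c(w) = -5*w/w = -5*1 = -5)
a(d) = (d + 12/d)/(658 + d) (a(d) = (d + 12/d)/(d + 658) = (d + 12/d)/(658 + d))
a(c(-6)) + q = (12 + (-5)²)/((-5)*(658 - 5)) - 301711 = -⅕*(12 + 25)/653 - 301711 = -⅕*1/653*37 - 301711 = -37/3265 - 301711 = -985086452/3265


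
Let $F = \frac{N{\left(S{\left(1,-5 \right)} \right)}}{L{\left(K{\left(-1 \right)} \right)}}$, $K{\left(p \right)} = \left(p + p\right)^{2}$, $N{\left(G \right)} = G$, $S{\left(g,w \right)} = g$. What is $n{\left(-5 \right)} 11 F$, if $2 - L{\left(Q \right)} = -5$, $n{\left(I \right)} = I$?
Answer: $- \frac{55}{7} \approx -7.8571$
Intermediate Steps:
$K{\left(p \right)} = 4 p^{2}$ ($K{\left(p \right)} = \left(2 p\right)^{2} = 4 p^{2}$)
$L{\left(Q \right)} = 7$ ($L{\left(Q \right)} = 2 - -5 = 2 + 5 = 7$)
$F = \frac{1}{7}$ ($F = 1 \cdot \frac{1}{7} = \frac{1}{7} \approx 0.14286$)
$n{\left(-5 \right)} 11 F = \left(-5\right) 11 \cdot \frac{1}{7} = \left(-55\right) \frac{1}{7} = - \frac{55}{7}$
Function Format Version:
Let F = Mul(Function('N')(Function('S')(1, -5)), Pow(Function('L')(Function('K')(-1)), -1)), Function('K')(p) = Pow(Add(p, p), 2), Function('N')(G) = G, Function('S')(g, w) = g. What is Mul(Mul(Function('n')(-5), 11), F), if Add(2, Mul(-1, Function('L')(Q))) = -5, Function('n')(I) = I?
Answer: Rational(-55, 7) ≈ -7.8571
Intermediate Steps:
Function('K')(p) = Mul(4, Pow(p, 2)) (Function('K')(p) = Pow(Mul(2, p), 2) = Mul(4, Pow(p, 2)))
Function('L')(Q) = 7 (Function('L')(Q) = Add(2, Mul(-1, -5)) = Add(2, 5) = 7)
F = Rational(1, 7) (F = Mul(1, Pow(7, -1)) = Mul(1, Rational(1, 7)) = Rational(1, 7) ≈ 0.14286)
Mul(Mul(Function('n')(-5), 11), F) = Mul(Mul(-5, 11), Rational(1, 7)) = Mul(-55, Rational(1, 7)) = Rational(-55, 7)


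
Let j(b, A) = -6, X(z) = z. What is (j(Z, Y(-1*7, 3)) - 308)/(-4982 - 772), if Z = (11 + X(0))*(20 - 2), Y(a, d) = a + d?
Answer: 157/2877 ≈ 0.054571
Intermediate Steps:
Z = 198 (Z = (11 + 0)*(20 - 2) = 11*18 = 198)
(j(Z, Y(-1*7, 3)) - 308)/(-4982 - 772) = (-6 - 308)/(-4982 - 772) = -314/(-5754) = -314*(-1/5754) = 157/2877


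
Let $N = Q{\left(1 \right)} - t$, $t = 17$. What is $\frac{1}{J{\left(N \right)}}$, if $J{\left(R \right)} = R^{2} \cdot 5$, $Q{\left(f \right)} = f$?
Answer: $\frac{1}{1280} \approx 0.00078125$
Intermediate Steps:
$N = -16$ ($N = 1 - 17 = -16$)
$J{\left(R \right)} = 5 R^{2}$
$\frac{1}{J{\left(N \right)}} = \frac{1}{5 \left(-16\right)^{2}} = \frac{1}{5 \cdot 256} = \frac{1}{1280}$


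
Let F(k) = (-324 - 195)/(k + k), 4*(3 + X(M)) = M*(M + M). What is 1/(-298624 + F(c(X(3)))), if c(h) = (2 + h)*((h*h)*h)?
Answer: -63/18814696 ≈ -3.3484e-6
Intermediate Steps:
X(M) = -3 + M**2/2 (X(M) = -3 + (M*(M + M))/4 = -3 + (M*(2*M))/4 = -3 + (2*M**2)/4 = -3 + M**2/2)
c(h) = h**3*(2 + h) (c(h) = (2 + h)*(h**2*h) = (2 + h)*h**3 = h**3*(2 + h))
F(k) = -519/(2*k) (F(k) = -519*1/(2*k) = -519/(2*k))
1/(-298624 + F(c(X(3)))) = 1/(-298624 - 519*1/((-3 + (1/2)*3**2)**3*(2 + (-3 + (1/2)*3**2)))/2) = 1/(-298624 - 519*1/((-3 + (1/2)*9)**3*(2 + (-3 + (1/2)*9)))/2) = 1/(-298624 - 519*1/((-3 + 9/2)**3*(2 + (-3 + 9/2)))/2) = 1/(-298624 - 519*8/(27*(2 + 3/2))/2) = 1/(-298624 - 519/(2*((27/8)*(7/2)))) = 1/(-298624 - 519/(2*189/16)) = 1/(-298624 - 519/2*16/189) = 1/(-298624 - 1384/63) = 1/(-18814696/63) = -63/18814696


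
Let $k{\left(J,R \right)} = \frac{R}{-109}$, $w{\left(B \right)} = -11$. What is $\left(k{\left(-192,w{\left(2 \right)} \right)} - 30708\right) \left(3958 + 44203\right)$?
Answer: $- \frac{161202620921}{109} \approx -1.4789 \cdot 10^{9}$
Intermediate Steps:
$k{\left(J,R \right)} = - \frac{R}{109}$ ($k{\left(J,R \right)} = R \left(- \frac{1}{109}\right) = - \frac{R}{109}$)
$\left(k{\left(-192,w{\left(2 \right)} \right)} - 30708\right) \left(3958 + 44203\right) = \left(\left(- \frac{1}{109}\right) \left(-11\right) - 30708\right) \left(3958 + 44203\right) = \left(\frac{11}{109} - 30708\right) 48161 = \left(- \frac{3347161}{109}\right) 48161 = - \frac{161202620921}{109}$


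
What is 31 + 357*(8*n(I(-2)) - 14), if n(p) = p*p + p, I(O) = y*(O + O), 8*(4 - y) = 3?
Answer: 554095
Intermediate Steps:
y = 29/8 (y = 4 - 1/8*3 = 4 - 3/8 = 29/8 ≈ 3.6250)
I(O) = 29*O/4 (I(O) = 29*(O + O)/8 = 29*(2*O)/8 = 29*O/4)
n(p) = p + p**2 (n(p) = p**2 + p = p + p**2)
31 + 357*(8*n(I(-2)) - 14) = 31 + 357*(8*(((29/4)*(-2))*(1 + (29/4)*(-2))) - 14) = 31 + 357*(8*(-29*(1 - 29/2)/2) - 14) = 31 + 357*(8*(-29/2*(-27/2)) - 14) = 31 + 357*(8*(783/4) - 14) = 31 + 357*(1566 - 14) = 31 + 357*1552 = 31 + 554064 = 554095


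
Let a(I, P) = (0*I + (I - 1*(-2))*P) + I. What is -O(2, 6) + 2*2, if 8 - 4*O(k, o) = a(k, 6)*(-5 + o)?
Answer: 17/2 ≈ 8.5000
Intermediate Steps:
a(I, P) = I + P*(2 + I) (a(I, P) = (0 + (I + 2)*P) + I = (0 + (2 + I)*P) + I = (0 + P*(2 + I)) + I = P*(2 + I) + I = I + P*(2 + I))
O(k, o) = 2 - (-5 + o)*(12 + 7*k)/4 (O(k, o) = 2 - (k + 2*6 + k*6)*(-5 + o)/4 = 2 - (k + 12 + 6*k)*(-5 + o)/4 = 2 - (12 + 7*k)*(-5 + o)/4 = 2 - (-5 + o)*(12 + 7*k)/4)
-O(2, 6) + 2*2 = -(17 + (35/4)*2 - ¼*6*(12 + 7*2)) + 2*2 = -(17 + 35/2 - ¼*6*(12 + 14)) + 4 = -(17 + 35/2 - ¼*6*26) + 4 = -(17 + 35/2 - 39) + 4 = -1*(-9/2) + 4 = 9/2 + 4 = 17/2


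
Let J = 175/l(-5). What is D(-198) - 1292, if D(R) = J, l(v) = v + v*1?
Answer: -2619/2 ≈ -1309.5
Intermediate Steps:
l(v) = 2*v (l(v) = v + v = 2*v)
J = -35/2 (J = 175/((2*(-5))) = 175/(-10) = 175*(-⅒) = -35/2 ≈ -17.500)
D(R) = -35/2
D(-198) - 1292 = -35/2 - 1292 = -2619/2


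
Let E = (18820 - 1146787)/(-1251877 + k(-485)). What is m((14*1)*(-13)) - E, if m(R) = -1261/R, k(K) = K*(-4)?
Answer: 105452351/17499118 ≈ 6.0262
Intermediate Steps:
k(K) = -4*K
E = 1127967/1249937 (E = (18820 - 1146787)/(-1251877 - 4*(-485)) = -1127967/(-1251877 + 1940) = -1127967/(-1249937) = -1127967*(-1/1249937) = 1127967/1249937 ≈ 0.90242)
m((14*1)*(-13)) - E = -1261/((14*1)*(-13)) - 1*1127967/1249937 = -1261/(14*(-13)) - 1127967/1249937 = -1261/(-182) - 1127967/1249937 = -1261*(-1/182) - 1127967/1249937 = 97/14 - 1127967/1249937 = 105452351/17499118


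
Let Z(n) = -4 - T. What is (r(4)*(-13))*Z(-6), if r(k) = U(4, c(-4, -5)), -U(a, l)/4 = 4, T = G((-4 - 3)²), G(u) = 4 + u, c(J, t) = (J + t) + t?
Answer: -11856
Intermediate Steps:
c(J, t) = J + 2*t
T = 53 (T = 4 + (-4 - 3)² = 4 + (-7)² = 4 + 49 = 53)
U(a, l) = -16 (U(a, l) = -4*4 = -16)
r(k) = -16
Z(n) = -57 (Z(n) = -4 - 1*53 = -4 - 53 = -57)
(r(4)*(-13))*Z(-6) = -16*(-13)*(-57) = 208*(-57) = -11856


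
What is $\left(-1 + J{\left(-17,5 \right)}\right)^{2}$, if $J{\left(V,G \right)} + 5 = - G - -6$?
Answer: $25$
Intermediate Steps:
$J{\left(V,G \right)} = 1 - G$ ($J{\left(V,G \right)} = -5 - \left(-6 + G\right) = 1 - G$)
$\left(-1 + J{\left(-17,5 \right)}\right)^{2} = \left(-1 + \left(1 - 5\right)\right)^{2} = \left(-1 - 4\right)^{2} = \left(-5\right)^{2} = 25$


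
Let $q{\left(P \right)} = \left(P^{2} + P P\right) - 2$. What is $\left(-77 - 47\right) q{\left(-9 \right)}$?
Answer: $-19840$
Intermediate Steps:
$q{\left(P \right)} = -2 + 2 P^{2}$ ($q{\left(P \right)} = \left(P^{2} + P^{2}\right) - 2 = 2 P^{2} - 2 = -2 + 2 P^{2}$)
$\left(-77 - 47\right) q{\left(-9 \right)} = \left(-77 - 47\right) \left(-2 + 2 \left(-9\right)^{2}\right) = - 124 \left(-2 + 2 \cdot 81\right) = - 124 \left(-2 + 162\right) = \left(-124\right) 160 = -19840$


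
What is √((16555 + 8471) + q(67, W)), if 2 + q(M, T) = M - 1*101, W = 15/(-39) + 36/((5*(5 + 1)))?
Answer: 7*√510 ≈ 158.08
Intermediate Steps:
W = 53/65 (W = 15*(-1/39) + 36/((5*6)) = -5/13 + 36/30 = -5/13 + 36*(1/30) = -5/13 + 6/5 = 53/65 ≈ 0.81538)
q(M, T) = -103 + M (q(M, T) = -2 + (M - 1*101) = -2 + (M - 101) = -2 + (-101 + M) = -103 + M)
√((16555 + 8471) + q(67, W)) = √((16555 + 8471) + (-103 + 67)) = √(25026 - 36) = √24990 = 7*√510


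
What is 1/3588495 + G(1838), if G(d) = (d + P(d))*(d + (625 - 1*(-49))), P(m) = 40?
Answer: 16928854348321/3588495 ≈ 4.7175e+6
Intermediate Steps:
G(d) = (40 + d)*(674 + d) (G(d) = (d + 40)*(d + (625 - 1*(-49))) = (40 + d)*(d + (625 + 49)) = (40 + d)*(d + 674) = (40 + d)*(674 + d))
1/3588495 + G(1838) = 1/3588495 + (26960 + 1838² + 714*1838) = 1/3588495 + (26960 + 3378244 + 1312332) = 1/3588495 + 4717536 = 16928854348321/3588495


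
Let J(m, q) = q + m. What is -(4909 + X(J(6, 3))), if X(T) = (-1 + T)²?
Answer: -4973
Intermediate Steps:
J(m, q) = m + q
-(4909 + X(J(6, 3))) = -(4909 + (-1 + (6 + 3))²) = -(4909 + (-1 + 9)²) = -(4909 + 8²) = -(4909 + 64) = -1*4973 = -4973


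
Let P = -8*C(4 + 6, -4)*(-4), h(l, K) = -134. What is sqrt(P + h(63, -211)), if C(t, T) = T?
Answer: I*sqrt(262) ≈ 16.186*I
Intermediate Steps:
P = -128 (P = -8*(-4)*(-4) = 32*(-4) = -128)
sqrt(P + h(63, -211)) = sqrt(-128 - 134) = sqrt(-262) = I*sqrt(262)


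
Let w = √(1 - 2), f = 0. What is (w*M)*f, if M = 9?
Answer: 0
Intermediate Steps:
w = I (w = √(-1) = I ≈ 1.0*I)
(w*M)*f = (I*9)*0 = (9*I)*0 = 0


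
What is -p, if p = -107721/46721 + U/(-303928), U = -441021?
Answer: 12134485947/14199820088 ≈ 0.85455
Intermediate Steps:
p = -12134485947/14199820088 (p = -107721/46721 - 441021/(-303928) = -107721*1/46721 - 441021*(-1/303928) = -107721/46721 + 441021/303928 = -12134485947/14199820088 ≈ -0.85455)
-p = -1*(-12134485947/14199820088) = 12134485947/14199820088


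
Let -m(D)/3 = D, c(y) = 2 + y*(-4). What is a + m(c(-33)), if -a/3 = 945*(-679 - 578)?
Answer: 3563193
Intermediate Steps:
c(y) = 2 - 4*y
m(D) = -3*D
a = 3563595 (a = -2835*(-679 - 578) = -2835*(-1257) = -3*(-1187865) = 3563595)
a + m(c(-33)) = 3563595 - 3*(2 - 4*(-33)) = 3563595 - 3*(2 + 132) = 3563595 - 3*134 = 3563595 - 402 = 3563193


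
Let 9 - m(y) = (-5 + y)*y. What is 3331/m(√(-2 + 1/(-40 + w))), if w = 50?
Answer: 3630790/16631 - 166550*I*√190/16631 ≈ 218.31 - 138.04*I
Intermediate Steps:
m(y) = 9 - y*(-5 + y) (m(y) = 9 - (-5 + y)*y = 9 - y*(-5 + y))
3331/m(√(-2 + 1/(-40 + w))) = 3331/(9 - (√(-2 + 1/(-40 + 50)))² + 5*√(-2 + 1/(-40 + 50))) = 3331/(9 - (√(-2 + 1/10))² + 5*√(-2 + 1/10)) = 3331/(9 - (√(-2 + ⅒))² + 5*√(-2 + ⅒)) = 3331/(9 - (√(-19/10))² + 5*√(-19/10)) = 3331/(9 - (I*√190/10)² + 5*(I*√190/10)) = 3331/(9 - 1*(-19/10) + I*√190/2) = 3331/(9 + 19/10 + I*√190/2) = 3331/(109/10 + I*√190/2)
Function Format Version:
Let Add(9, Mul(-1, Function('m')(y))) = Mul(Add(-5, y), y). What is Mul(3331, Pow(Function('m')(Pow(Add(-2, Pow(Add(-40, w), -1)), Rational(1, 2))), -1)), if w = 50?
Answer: Add(Rational(3630790, 16631), Mul(Rational(-166550, 16631), I, Pow(190, Rational(1, 2)))) ≈ Add(218.31, Mul(-138.04, I))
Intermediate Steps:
Function('m')(y) = Add(9, Mul(-1, y, Add(-5, y))) (Function('m')(y) = Add(9, Mul(-1, Mul(Add(-5, y), y))) = Add(9, Mul(-1, Mul(y, Add(-5, y)))) = Add(9, Mul(-1, y, Add(-5, y))))
Mul(3331, Pow(Function('m')(Pow(Add(-2, Pow(Add(-40, w), -1)), Rational(1, 2))), -1)) = Mul(3331, Pow(Add(9, Mul(-1, Pow(Pow(Add(-2, Pow(Add(-40, 50), -1)), Rational(1, 2)), 2)), Mul(5, Pow(Add(-2, Pow(Add(-40, 50), -1)), Rational(1, 2)))), -1)) = Mul(3331, Pow(Add(9, Mul(-1, Pow(Pow(Add(-2, Pow(10, -1)), Rational(1, 2)), 2)), Mul(5, Pow(Add(-2, Pow(10, -1)), Rational(1, 2)))), -1)) = Mul(3331, Pow(Add(9, Mul(-1, Pow(Pow(Add(-2, Rational(1, 10)), Rational(1, 2)), 2)), Mul(5, Pow(Add(-2, Rational(1, 10)), Rational(1, 2)))), -1)) = Mul(3331, Pow(Add(9, Mul(-1, Pow(Pow(Rational(-19, 10), Rational(1, 2)), 2)), Mul(5, Pow(Rational(-19, 10), Rational(1, 2)))), -1)) = Mul(3331, Pow(Add(9, Mul(-1, Pow(Mul(Rational(1, 10), I, Pow(190, Rational(1, 2))), 2)), Mul(5, Mul(Rational(1, 10), I, Pow(190, Rational(1, 2))))), -1)) = Mul(3331, Pow(Add(9, Mul(-1, Rational(-19, 10)), Mul(Rational(1, 2), I, Pow(190, Rational(1, 2)))), -1)) = Mul(3331, Pow(Add(9, Rational(19, 10), Mul(Rational(1, 2), I, Pow(190, Rational(1, 2)))), -1)) = Mul(3331, Pow(Add(Rational(109, 10), Mul(Rational(1, 2), I, Pow(190, Rational(1, 2)))), -1))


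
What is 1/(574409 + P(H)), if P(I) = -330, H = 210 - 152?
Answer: 1/574079 ≈ 1.7419e-6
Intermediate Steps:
H = 58
1/(574409 + P(H)) = 1/(574409 - 330) = 1/574079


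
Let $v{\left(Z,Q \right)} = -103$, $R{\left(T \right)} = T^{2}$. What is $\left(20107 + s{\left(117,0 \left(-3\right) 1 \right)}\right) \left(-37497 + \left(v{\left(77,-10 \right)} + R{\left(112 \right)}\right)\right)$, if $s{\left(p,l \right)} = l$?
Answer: $-503800992$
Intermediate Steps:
$\left(20107 + s{\left(117,0 \left(-3\right) 1 \right)}\right) \left(-37497 + \left(v{\left(77,-10 \right)} + R{\left(112 \right)}\right)\right) = \left(20107 + 0 \left(-3\right) 1\right) \left(-37497 - \left(103 - 112^{2}\right)\right) = \left(20107 + 0 \cdot 1\right) \left(-37497 + \left(-103 + 12544\right)\right) = \left(20107 + 0\right) \left(-37497 + 12441\right) = 20107 \left(-25056\right) = -503800992$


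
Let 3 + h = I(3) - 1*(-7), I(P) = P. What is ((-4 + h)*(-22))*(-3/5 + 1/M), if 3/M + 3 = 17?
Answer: -1342/5 ≈ -268.40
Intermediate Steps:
M = 3/14 (M = 3/(-3 + 17) = 3/14 ≈ 0.21429)
h = 7 (h = -3 + (3 - 1*(-7)) = -3 + (3 + 7) = -3 + 10 = 7)
((-4 + h)*(-22))*(-3/5 + 1/M) = ((-4 + 7)*(-22))*(-3/5 + 1/(3/14)) = (3*(-22))*(-3*⅕ + 1*(14/3)) = -66*(-⅗ + 14/3) = -66*61/15 = -1342/5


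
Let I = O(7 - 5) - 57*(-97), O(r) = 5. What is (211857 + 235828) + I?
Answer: 453219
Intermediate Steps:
I = 5534 (I = 5 - 57*(-97) = 5 + 5529 = 5534)
(211857 + 235828) + I = (211857 + 235828) + 5534 = 447685 + 5534 = 453219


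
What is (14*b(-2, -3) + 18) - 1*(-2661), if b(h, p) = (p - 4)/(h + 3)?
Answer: 2581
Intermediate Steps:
b(h, p) = (-4 + p)/(3 + h)
(14*b(-2, -3) + 18) - 1*(-2661) = (14*((-4 - 3)/(3 - 2)) + 18) - 1*(-2661) = (14*(-7/1) + 18) + 2661 = (14*(1*(-7)) + 18) + 2661 = (14*(-7) + 18) + 2661 = (-98 + 18) + 2661 = -80 + 2661 = 2581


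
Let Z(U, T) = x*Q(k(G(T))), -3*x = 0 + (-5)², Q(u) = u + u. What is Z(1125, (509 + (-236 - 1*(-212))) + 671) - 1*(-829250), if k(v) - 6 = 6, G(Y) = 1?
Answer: 829050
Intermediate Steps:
k(v) = 12 (k(v) = 6 + 6 = 12)
Q(u) = 2*u
x = -25/3 (x = -(0 + (-5)²)/3 = -(0 + 25)/3 = -⅓*25 = -25/3 ≈ -8.3333)
Z(U, T) = -200 (Z(U, T) = -50*12/3 = -25/3*24 = -200)
Z(1125, (509 + (-236 - 1*(-212))) + 671) - 1*(-829250) = -200 - 1*(-829250) = -200 + 829250 = 829050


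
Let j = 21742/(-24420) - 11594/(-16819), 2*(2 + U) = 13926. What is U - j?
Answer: 11814480719/1697190 ≈ 6961.2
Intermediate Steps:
U = 6961 (U = -2 + (½)*13926 = -2 + 6963 = 6961)
j = -341129/1697190 (j = 21742*(-1/24420) - 11594*(-1/16819) = -10871/12210 + 1054/1529 = -341129/1697190 ≈ -0.20100)
U - j = 6961 - 1*(-341129/1697190) = 6961 + 341129/1697190 = 11814480719/1697190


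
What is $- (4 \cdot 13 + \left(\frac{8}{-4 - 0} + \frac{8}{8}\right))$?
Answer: $-51$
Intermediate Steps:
$- (4 \cdot 13 + \left(\frac{8}{-4 - 0} + \frac{8}{8}\right)) = - (52 + \left(\frac{8}{-4 + 0} + 8 \cdot \frac{1}{8}\right)) = - (52 + \left(\frac{8}{-4} + 1\right)) = - (52 + \left(8 \left(- \frac{1}{4}\right) + 1\right)) = - (52 + \left(-2 + 1\right)) = - (52 - 1) = \left(-1\right) 51 = -51$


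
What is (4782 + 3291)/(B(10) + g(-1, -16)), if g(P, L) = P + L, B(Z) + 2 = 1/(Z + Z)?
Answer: -161460/379 ≈ -426.02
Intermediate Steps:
B(Z) = -2 + 1/(2*Z) (B(Z) = -2 + 1/(Z + Z) = -2 + 1/(2*Z))
g(P, L) = L + P
(4782 + 3291)/(B(10) + g(-1, -16)) = (4782 + 3291)/((-2 + (½)/10) + (-16 - 1)) = 8073/((-2 + (½)*(⅒)) - 17) = 8073/((-2 + 1/20) - 17) = 8073/(-39/20 - 17) = 8073/(-379/20) = 8073*(-20/379) = -161460/379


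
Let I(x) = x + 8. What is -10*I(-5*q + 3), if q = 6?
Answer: 190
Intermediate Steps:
I(x) = 8 + x
-10*I(-5*q + 3) = -10*(8 + (-5*6 + 3)) = -10*(8 + (-30 + 3)) = -10*(8 - 27) = -10*(-19) = 190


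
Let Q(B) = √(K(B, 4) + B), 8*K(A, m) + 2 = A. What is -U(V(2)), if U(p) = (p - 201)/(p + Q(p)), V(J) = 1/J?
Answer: -1604 + 802*√5 ≈ 189.33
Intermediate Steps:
K(A, m) = -¼ + A/8
Q(B) = √(-¼ + 9*B/8) (Q(B) = √((-¼ + B/8) + B) = √(-¼ + 9*B/8))
V(J) = 1/J
U(p) = (-201 + p)/(p + √(-4 + 18*p)/4) (U(p) = (p - 201)/(p + √(-4 + 18*p)/4) = (-201 + p)/(p + √(-4 + 18*p)/4))
-U(V(2)) = -4*(-201 + 1/2)/(4/2 + √2*√(-2 + 9/2)) = -4*(-201 + ½)/(4*(½) + √2*√(-2 + 9*(½))) = -4*(-401)/((2 + √2*√(-2 + 9/2))*2) = -4*(-401)/((2 + √2*√(5/2))*2) = -4*(-401)/((2 + √2*(√10/2))*2) = -4*(-401)/((2 + √5)*2) = -(-802)/(2 + √5) = 802/(2 + √5)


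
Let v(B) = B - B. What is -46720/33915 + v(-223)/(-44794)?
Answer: -9344/6783 ≈ -1.3776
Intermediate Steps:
v(B) = 0
-46720/33915 + v(-223)/(-44794) = -46720/33915 + 0/(-44794) = -46720*1/33915 + 0*(-1/44794) = -9344/6783 + 0 = -9344/6783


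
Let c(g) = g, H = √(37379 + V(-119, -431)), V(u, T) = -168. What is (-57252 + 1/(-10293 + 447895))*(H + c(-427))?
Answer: 10697882803181/437602 - 25053589703*√37211/437602 ≈ 1.3403e+7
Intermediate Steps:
H = √37211 (H = √(37379 - 168) = √37211 ≈ 192.90)
(-57252 + 1/(-10293 + 447895))*(H + c(-427)) = (-57252 + 1/(-10293 + 447895))*(√37211 - 427) = (-57252 + 1/437602)*(-427 + √37211) = -25053589703*(-427 + √37211)/437602 = 10697882803181/437602 - 25053589703*√37211/437602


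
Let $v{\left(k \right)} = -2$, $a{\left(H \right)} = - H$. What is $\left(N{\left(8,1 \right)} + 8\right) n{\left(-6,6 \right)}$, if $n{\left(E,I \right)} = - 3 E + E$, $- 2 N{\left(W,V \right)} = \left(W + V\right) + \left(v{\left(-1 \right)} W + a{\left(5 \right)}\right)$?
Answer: $168$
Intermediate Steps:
$N{\left(W,V \right)} = \frac{5}{2} + \frac{W}{2} - \frac{V}{2}$ ($N{\left(W,V \right)} = - \frac{\left(W + V\right) - \left(5 + 2 W\right)}{2} = - \frac{\left(V + W\right) - \left(5 + 2 W\right)}{2} = - \frac{-5 + V - W}{2} = \frac{5}{2} + \frac{W}{2} - \frac{V}{2}$)
$n{\left(E,I \right)} = - 2 E$
$\left(N{\left(8,1 \right)} + 8\right) n{\left(-6,6 \right)} = \left(\left(\frac{5}{2} + \frac{1}{2} \cdot 8 - \frac{1}{2}\right) + 8\right) \left(\left(-2\right) \left(-6\right)\right) = \left(\left(\frac{5}{2} + 4 - \frac{1}{2}\right) + 8\right) 12 = \left(6 + 8\right) 12 = 14 \cdot 12 = 168$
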